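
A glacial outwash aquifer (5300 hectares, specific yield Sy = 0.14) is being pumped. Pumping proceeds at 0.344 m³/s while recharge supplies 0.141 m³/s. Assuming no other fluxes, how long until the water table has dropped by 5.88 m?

A = 5300 hectares = 5.3 × 10^7 m²
ΔV = Sy × A × Δh = 0.14 × 5.3 × 10^7 × 5.88 = 4.363 × 10^7 m³
Net withdrawal = 0.344 − 0.141 = 0.203 m³/s = 17540 m³/d
t = ΔV / Q = 4.363 × 10^7 m³ / 17540 m³/d = 2488 d

t ≈ 2490 days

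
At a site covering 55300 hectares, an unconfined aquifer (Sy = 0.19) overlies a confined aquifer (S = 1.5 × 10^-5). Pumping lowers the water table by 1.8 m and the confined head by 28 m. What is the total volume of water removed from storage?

ΔV ≈ 1.89 × 10^8 m³

A = 55300 hectares = 5.53 × 10^8 m²
Unconfined: ΔV_u = Sy × A × Δh_u = 0.19 × 5.53 × 10^8 × 1.8 = 1.891 × 10^8 m³
Confined: ΔV_c = S × A × Δh_c = 1.5 × 10^-5 × 5.53 × 10^8 × 28 = 2.323 × 10^5 m³
Total ΔV = 1.891 × 10^8 + 2.323 × 10^5 = 1.894 × 10^8 m³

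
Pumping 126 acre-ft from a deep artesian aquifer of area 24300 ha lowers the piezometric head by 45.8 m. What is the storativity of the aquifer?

S ≈ 1.4 × 10^-5

A = 24300 ha = 2.43 × 10^8 m²
ΔV = 126 acre-ft = 1.554 × 10^5 m³
S = ΔV / (A × Δh) = 1.554 × 10^5 m³ / (2.43 × 10^8 m² × 45.8 m) = 1.396 × 10^-5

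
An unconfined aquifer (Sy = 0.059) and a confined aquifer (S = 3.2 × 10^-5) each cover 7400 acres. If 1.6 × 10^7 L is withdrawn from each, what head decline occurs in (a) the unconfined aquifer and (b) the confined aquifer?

Δh_u ≈ 0.00906 m; Δh_c ≈ 16.7 m

A = 7400 acres = 2.995 × 10^7 m²
ΔV = 1.6 × 10^7 L = 16000 m³
Unconfined: Δh_u = ΔV/(Sy·A) = 16000/(0.059 × 2.995 × 10^7) = 0.009056 m
Confined: Δh_c = ΔV/(S·A) = 16000/(3.2 × 10^-5 × 2.995 × 10^7) = 16.7 m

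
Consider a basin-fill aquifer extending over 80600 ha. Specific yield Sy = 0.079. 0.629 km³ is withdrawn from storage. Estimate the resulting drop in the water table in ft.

Δh ≈ 32.4 ft

A = 80600 ha = 8.06 × 10^8 m²
ΔV = 0.629 km³ = 6.29 × 10^8 m³
Δh = ΔV / (Sy × A) = 6.29 × 10^8 m³ / (0.079 × 8.06 × 10^8 m²) = 9.878 m
Δh = 9.878 m = 32.41 ft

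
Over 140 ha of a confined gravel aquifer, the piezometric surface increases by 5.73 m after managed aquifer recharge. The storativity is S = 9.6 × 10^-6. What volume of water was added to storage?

ΔV ≈ 77 m³

A = 140 ha = 1.4 × 10^6 m²
ΔV = S × A × Δh = 9.6 × 10^-6 × 1.4 × 10^6 m² × 5.73 m = 77.01 m³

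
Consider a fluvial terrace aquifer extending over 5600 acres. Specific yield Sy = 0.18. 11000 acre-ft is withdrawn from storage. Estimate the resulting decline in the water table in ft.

A = 5600 acres = 2.266 × 10^7 m²
ΔV = 11000 acre-ft = 1.357 × 10^7 m³
Δh = ΔV / (Sy × A) = 1.357 × 10^7 m³ / (0.18 × 2.266 × 10^7 m²) = 3.326 m
Δh = 3.326 m = 10.91 ft

Δh ≈ 10.9 ft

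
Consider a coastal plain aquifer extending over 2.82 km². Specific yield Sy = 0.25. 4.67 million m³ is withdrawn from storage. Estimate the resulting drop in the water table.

A = 2.82 km² = 2.82 × 10^6 m²
ΔV = 4.67 million m³ = 4.67 × 10^6 m³
Δh = ΔV / (Sy × A) = 4.67 × 10^6 m³ / (0.25 × 2.82 × 10^6 m²) = 6.624 m

Δh ≈ 6.62 m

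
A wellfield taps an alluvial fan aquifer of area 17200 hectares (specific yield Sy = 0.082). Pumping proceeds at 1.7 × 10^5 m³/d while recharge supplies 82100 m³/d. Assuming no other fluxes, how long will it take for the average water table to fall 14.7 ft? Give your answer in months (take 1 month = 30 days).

A = 17200 hectares = 1.72 × 10^8 m²
Δh = 14.7 ft = 4.481 m
ΔV = Sy × A × Δh = 0.082 × 1.72 × 10^8 × 4.481 = 6.319 × 10^7 m³
Net withdrawal = 1.7 × 10^5 − 82100 = 87900 m³/d
t = ΔV / Q = 6.319 × 10^7 m³ / 87900 m³/d = 718.9 d
t = 718.9 d ≈ 23.96 months

t ≈ 24 months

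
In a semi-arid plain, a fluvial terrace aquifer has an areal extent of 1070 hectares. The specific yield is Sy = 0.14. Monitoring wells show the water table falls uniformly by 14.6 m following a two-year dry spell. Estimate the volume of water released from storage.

ΔV ≈ 2.19 × 10^7 m³

A = 1070 hectares = 1.07 × 10^7 m²
ΔV = Sy × A × Δh = 0.14 × 1.07 × 10^7 m² × 14.6 m = 2.187 × 10^7 m³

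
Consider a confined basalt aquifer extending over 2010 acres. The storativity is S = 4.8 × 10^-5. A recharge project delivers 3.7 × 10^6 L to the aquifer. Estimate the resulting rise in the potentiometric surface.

Δh ≈ 9.48 m

A = 2010 acres = 8.134 × 10^6 m²
ΔV = 3.7 × 10^6 L = 3700 m³
Δh = ΔV / (S × A) = 3700 m³ / (4.8 × 10^-5 × 8.134 × 10^6 m²) = 9.476 m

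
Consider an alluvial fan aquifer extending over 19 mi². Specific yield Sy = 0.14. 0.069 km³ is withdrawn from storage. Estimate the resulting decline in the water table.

Δh ≈ 10 m

A = 19 mi² = 4.921 × 10^7 m²
ΔV = 0.069 km³ = 6.9 × 10^7 m³
Δh = ΔV / (Sy × A) = 6.9 × 10^7 m³ / (0.14 × 4.921 × 10^7 m²) = 10.02 m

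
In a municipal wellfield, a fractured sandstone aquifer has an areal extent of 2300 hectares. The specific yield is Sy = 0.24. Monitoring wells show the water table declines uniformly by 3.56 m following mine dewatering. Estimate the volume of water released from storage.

A = 2300 hectares = 2.3 × 10^7 m²
ΔV = Sy × A × Δh = 0.24 × 2.3 × 10^7 m² × 3.56 m = 1.965 × 10^7 m³

ΔV ≈ 1.97 × 10^7 m³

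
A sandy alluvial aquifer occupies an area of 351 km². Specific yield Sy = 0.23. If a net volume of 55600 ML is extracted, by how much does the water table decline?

Δh ≈ 0.689 m

A = 351 km² = 3.51 × 10^8 m²
ΔV = 55600 ML = 5.56 × 10^7 m³
Δh = ΔV / (Sy × A) = 5.56 × 10^7 m³ / (0.23 × 3.51 × 10^8 m²) = 0.6887 m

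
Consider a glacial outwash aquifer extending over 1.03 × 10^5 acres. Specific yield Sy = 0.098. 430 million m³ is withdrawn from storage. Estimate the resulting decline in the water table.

A = 1.03 × 10^5 acres = 4.168 × 10^8 m²
ΔV = 430 million m³ = 4.3 × 10^8 m³
Δh = ΔV / (Sy × A) = 4.3 × 10^8 m³ / (0.098 × 4.168 × 10^8 m²) = 10.53 m

Δh ≈ 10.5 m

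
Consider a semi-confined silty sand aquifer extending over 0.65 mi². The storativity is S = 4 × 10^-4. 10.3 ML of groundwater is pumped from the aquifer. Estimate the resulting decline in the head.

A = 0.65 mi² = 1.683 × 10^6 m²
ΔV = 10.3 ML = 10300 m³
Δh = ΔV / (S × A) = 10300 m³ / (4 × 10^-4 × 1.683 × 10^6 m²) = 15.3 m

Δh ≈ 15.3 m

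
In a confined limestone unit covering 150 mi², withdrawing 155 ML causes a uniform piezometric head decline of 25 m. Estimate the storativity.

S ≈ 1.6 × 10^-5

A = 150 mi² = 3.885 × 10^8 m²
ΔV = 155 ML = 1.55 × 10^5 m³
S = ΔV / (A × Δh) = 1.55 × 10^5 m³ / (3.885 × 10^8 m² × 25 m) = 1.596 × 10^-5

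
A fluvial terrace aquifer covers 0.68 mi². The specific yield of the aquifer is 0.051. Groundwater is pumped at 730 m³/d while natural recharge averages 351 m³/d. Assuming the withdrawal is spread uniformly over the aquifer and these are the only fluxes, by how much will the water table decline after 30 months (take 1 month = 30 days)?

Δh ≈ 3.8 m

A = 0.68 mi² = 1.761 × 10^6 m²
Net abstraction = 730 − 351 = 379 m³/d
t = 30 months = 900 d
ΔV = Q × t = 379 m³/d × 900 d = 3.411 × 10^5 m³
Δh = ΔV / (Sy × A) = 3.411 × 10^5 / (0.051 × 1.761 × 10^6) = 3.798 m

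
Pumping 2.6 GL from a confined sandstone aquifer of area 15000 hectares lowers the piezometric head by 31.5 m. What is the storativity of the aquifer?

A = 15000 hectares = 1.5 × 10^8 m²
ΔV = 2.6 GL = 2.6 × 10^6 m³
S = ΔV / (A × Δh) = 2.6 × 10^6 m³ / (1.5 × 10^8 m² × 31.5 m) = 5.503 × 10^-4

S ≈ 5.5 × 10^-4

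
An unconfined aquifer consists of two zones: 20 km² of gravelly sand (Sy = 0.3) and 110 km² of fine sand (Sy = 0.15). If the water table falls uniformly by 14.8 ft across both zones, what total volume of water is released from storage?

A₁ = 20 km² = 2 × 10^7 m²; A₂ = 110 km² = 1.1 × 10^8 m²
Δh = 14.8 ft = 4.511 m
ΔV₁ = 0.3 × 2 × 10^7 × 4.511 = 2.707 × 10^7 m³
ΔV₂ = 0.15 × 1.1 × 10^8 × 4.511 = 7.443 × 10^7 m³
ΔV = ΔV₁ + ΔV₂ = 1.015 × 10^8 m³

ΔV ≈ 1.01 × 10^8 m³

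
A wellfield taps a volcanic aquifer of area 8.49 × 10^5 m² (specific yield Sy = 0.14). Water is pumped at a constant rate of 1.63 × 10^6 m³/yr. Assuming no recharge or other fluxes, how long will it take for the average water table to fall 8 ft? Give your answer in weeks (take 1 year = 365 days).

t ≈ 9.27 weeks

Δh = 8 ft = 2.438 m
ΔV = Sy × A × Δh = 0.14 × 8.49 × 10^5 × 2.438 = 2.898 × 10^5 m³
Q = 1.63 × 10^6 m³/yr = 4466 m³/d
t = ΔV / Q = 2.898 × 10^5 m³ / 4466 m³/d = 64.9 d
t = 64.9 d ≈ 9.271 weeks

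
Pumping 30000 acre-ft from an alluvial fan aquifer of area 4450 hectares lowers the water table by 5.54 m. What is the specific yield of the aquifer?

A = 4450 hectares = 4.45 × 10^7 m²
ΔV = 30000 acre-ft = 3.7 × 10^7 m³
Sy = ΔV / (A × Δh) = 3.7 × 10^7 m³ / (4.45 × 10^7 m² × 5.54 m) = 0.1501

Sy ≈ 0.15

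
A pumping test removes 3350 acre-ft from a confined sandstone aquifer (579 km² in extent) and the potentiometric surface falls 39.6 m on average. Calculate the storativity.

S ≈ 1.8 × 10^-4

A = 579 km² = 5.79 × 10^8 m²
ΔV = 3350 acre-ft = 4.132 × 10^6 m³
S = ΔV / (A × Δh) = 4.132 × 10^6 m³ / (5.79 × 10^8 m² × 39.6 m) = 1.802 × 10^-4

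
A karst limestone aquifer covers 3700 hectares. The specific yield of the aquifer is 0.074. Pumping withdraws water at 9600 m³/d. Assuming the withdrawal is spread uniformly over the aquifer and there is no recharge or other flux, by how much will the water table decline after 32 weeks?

A = 3700 hectares = 3.7 × 10^7 m²
t = 32 weeks = 224 d
ΔV = Q × t = 9600 m³/d × 224 d = 2.15 × 10^6 m³
Δh = ΔV / (Sy × A) = 2.15 × 10^6 / (0.074 × 3.7 × 10^7) = 0.7854 m

Δh ≈ 0.785 m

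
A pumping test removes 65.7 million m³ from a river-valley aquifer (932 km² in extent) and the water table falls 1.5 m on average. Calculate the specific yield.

Sy ≈ 0.047

A = 932 km² = 9.32 × 10^8 m²
ΔV = 65.7 million m³ = 6.57 × 10^7 m³
Sy = ΔV / (A × Δh) = 6.57 × 10^7 m³ / (9.32 × 10^8 m² × 1.5 m) = 0.047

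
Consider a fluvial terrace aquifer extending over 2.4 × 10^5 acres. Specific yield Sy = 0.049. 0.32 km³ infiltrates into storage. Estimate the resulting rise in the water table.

A = 2.4 × 10^5 acres = 9.712 × 10^8 m²
ΔV = 0.32 km³ = 3.2 × 10^8 m³
Δh = ΔV / (Sy × A) = 3.2 × 10^8 m³ / (0.049 × 9.712 × 10^8 m²) = 6.724 m

Δh ≈ 6.72 m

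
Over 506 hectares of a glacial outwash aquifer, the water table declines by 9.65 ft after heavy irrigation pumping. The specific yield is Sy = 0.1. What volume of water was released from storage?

ΔV ≈ 1.49 × 10^6 m³

A = 506 hectares = 5.06 × 10^6 m²
Δh = 9.65 ft = 2.941 m
ΔV = Sy × A × Δh = 0.1 × 5.06 × 10^6 m² × 2.941 m = 1.488 × 10^6 m³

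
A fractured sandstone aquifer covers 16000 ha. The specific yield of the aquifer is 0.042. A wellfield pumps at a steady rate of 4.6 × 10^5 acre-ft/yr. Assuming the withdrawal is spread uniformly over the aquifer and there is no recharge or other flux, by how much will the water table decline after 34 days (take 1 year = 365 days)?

A = 16000 ha = 1.6 × 10^8 m²
Q = 4.6 × 10^5 acre-ft/yr = 1.555 × 10^6 m³/d
ΔV = Q × t = 1.555 × 10^6 m³/d × 34 d = 5.285 × 10^7 m³
Δh = ΔV / (Sy × A) = 5.285 × 10^7 / (0.042 × 1.6 × 10^8) = 7.865 m

Δh ≈ 7.87 m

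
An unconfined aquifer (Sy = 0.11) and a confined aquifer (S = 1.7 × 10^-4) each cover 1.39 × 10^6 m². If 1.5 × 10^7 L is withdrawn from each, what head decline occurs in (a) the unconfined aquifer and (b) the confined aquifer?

Δh_u ≈ 0.0981 m; Δh_c ≈ 63.5 m

ΔV = 1.5 × 10^7 L = 15000 m³
Unconfined: Δh_u = ΔV/(Sy·A) = 15000/(0.11 × 1.39 × 10^6) = 0.0981 m
Confined: Δh_c = ΔV/(S·A) = 15000/(1.7 × 10^-4 × 1.39 × 10^6) = 63.48 m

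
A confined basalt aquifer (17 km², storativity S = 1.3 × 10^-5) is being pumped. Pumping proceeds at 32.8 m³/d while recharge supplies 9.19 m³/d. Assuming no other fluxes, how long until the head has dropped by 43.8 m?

t ≈ 410 days

A = 17 km² = 1.7 × 10^7 m²
ΔV = S × A × Δh = 1.3 × 10^-5 × 1.7 × 10^7 × 43.8 = 9680 m³
Net withdrawal = 32.8 − 9.19 = 23.61 m³/d
t = ΔV / Q = 9680 m³ / 23.61 m³/d = 410 d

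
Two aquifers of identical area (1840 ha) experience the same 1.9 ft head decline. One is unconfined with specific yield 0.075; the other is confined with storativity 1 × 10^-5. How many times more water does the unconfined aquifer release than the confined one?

ΔV_u / ΔV_c ≈ 7500

A = 1840 ha = 1.84 × 10^7 m²
Δh = 1.9 ft = 0.5791 m
Unconfined: ΔV_u = Sy × A × Δh = 0.075 × 1.84 × 10^7 × 0.5791 = 7.992 × 10^5 m³
Confined: ΔV_c = S × A × Δh = 1 × 10^-5 × 1.84 × 10^7 × 0.5791 = 106.6 m³
Ratio = ΔV_u / ΔV_c = Sy / S = 0.075 / 1 × 10^-5 = 7500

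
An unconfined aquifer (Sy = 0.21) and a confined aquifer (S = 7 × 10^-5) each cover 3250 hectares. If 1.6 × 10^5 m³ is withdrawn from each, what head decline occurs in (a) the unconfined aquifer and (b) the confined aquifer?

Δh_u ≈ 0.0234 m; Δh_c ≈ 70.3 m

A = 3250 hectares = 3.25 × 10^7 m²
Unconfined: Δh_u = ΔV/(Sy·A) = 1.6 × 10^5/(0.21 × 3.25 × 10^7) = 0.02344 m
Confined: Δh_c = ΔV/(S·A) = 1.6 × 10^5/(7 × 10^-5 × 3.25 × 10^7) = 70.33 m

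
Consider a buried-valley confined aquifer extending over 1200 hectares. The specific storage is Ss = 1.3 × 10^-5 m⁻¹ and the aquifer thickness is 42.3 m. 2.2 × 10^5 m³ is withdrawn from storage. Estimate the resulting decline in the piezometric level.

S = Ss × b = 1.3 × 10^-5 m⁻¹ × 42.3 m = 5.499 × 10^-4
A = 1200 hectares = 1.2 × 10^7 m²
Δh = ΔV / (S × A) = 2.2 × 10^5 m³ / (5.499 × 10^-4 × 1.2 × 10^7 m²) = 33.34 m

Δh ≈ 33.3 m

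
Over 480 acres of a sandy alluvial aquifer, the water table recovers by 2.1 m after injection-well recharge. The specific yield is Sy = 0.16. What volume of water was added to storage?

A = 480 acres = 1.942 × 10^6 m²
ΔV = Sy × A × Δh = 0.16 × 1.942 × 10^6 m² × 2.1 m = 6.527 × 10^5 m³

ΔV ≈ 6.53 × 10^5 m³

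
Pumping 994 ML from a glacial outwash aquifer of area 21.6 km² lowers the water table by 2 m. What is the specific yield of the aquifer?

A = 21.6 km² = 2.16 × 10^7 m²
ΔV = 994 ML = 9.94 × 10^5 m³
Sy = ΔV / (A × Δh) = 9.94 × 10^5 m³ / (2.16 × 10^7 m² × 2 m) = 0.02301

Sy ≈ 0.023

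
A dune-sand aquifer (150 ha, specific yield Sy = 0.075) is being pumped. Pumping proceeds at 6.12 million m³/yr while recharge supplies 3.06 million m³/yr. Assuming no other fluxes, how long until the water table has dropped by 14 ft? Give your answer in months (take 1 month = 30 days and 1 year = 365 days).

A = 150 ha = 1.5 × 10^6 m²
Δh = 14 ft = 4.267 m
ΔV = Sy × A × Δh = 0.075 × 1.5 × 10^6 × 4.267 = 4.801 × 10^5 m³
Net withdrawal = 6.12 − 3.06 = 3.06 million m³/yr = 8384 m³/d
t = ΔV / Q = 4.801 × 10^5 m³ / 8384 m³/d = 57.26 d
t = 57.26 d ≈ 1.909 months

t ≈ 1.91 months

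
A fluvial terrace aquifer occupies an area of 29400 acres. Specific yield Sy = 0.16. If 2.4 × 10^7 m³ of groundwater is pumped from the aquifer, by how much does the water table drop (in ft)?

A = 29400 acres = 1.19 × 10^8 m²
Δh = ΔV / (Sy × A) = 2.4 × 10^7 m³ / (0.16 × 1.19 × 10^8 m²) = 1.261 m
Δh = 1.261 m = 4.136 ft

Δh ≈ 4.14 ft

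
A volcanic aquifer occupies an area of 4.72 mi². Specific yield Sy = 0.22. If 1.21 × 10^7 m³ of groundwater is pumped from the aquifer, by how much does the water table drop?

Δh ≈ 4.5 m

A = 4.72 mi² = 1.222 × 10^7 m²
Δh = ΔV / (Sy × A) = 1.21 × 10^7 m³ / (0.22 × 1.222 × 10^7 m²) = 4.499 m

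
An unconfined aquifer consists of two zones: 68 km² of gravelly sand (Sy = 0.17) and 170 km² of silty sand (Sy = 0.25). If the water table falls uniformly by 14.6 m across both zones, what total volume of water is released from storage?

ΔV ≈ 7.89 × 10^8 m³

A₁ = 68 km² = 6.8 × 10^7 m²; A₂ = 170 km² = 1.7 × 10^8 m²
ΔV₁ = 0.17 × 6.8 × 10^7 × 14.6 = 1.688 × 10^8 m³
ΔV₂ = 0.25 × 1.7 × 10^8 × 14.6 = 6.205 × 10^8 m³
ΔV = ΔV₁ + ΔV₂ = 7.893 × 10^8 m³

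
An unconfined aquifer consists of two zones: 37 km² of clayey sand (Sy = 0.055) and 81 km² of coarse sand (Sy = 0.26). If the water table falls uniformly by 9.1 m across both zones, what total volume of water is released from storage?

ΔV ≈ 2.1 × 10^8 m³

A₁ = 37 km² = 3.7 × 10^7 m²; A₂ = 81 km² = 8.1 × 10^7 m²
ΔV₁ = 0.055 × 3.7 × 10^7 × 9.1 = 1.852 × 10^7 m³
ΔV₂ = 0.26 × 8.1 × 10^7 × 9.1 = 1.916 × 10^8 m³
ΔV = ΔV₁ + ΔV₂ = 2.102 × 10^8 m³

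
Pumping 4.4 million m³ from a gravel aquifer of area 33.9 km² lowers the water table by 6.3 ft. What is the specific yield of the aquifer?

A = 33.9 km² = 3.39 × 10^7 m²
Δh = 6.3 ft = 1.92 m
ΔV = 4.4 million m³ = 4.4 × 10^6 m³
Sy = ΔV / (A × Δh) = 4.4 × 10^6 m³ / (3.39 × 10^7 m² × 1.92 m) = 0.06759

Sy ≈ 0.068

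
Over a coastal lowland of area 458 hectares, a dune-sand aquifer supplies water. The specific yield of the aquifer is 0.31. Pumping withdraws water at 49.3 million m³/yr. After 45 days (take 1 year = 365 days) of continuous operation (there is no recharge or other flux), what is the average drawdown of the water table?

A = 458 hectares = 4.58 × 10^6 m²
Q = 49.3 million m³/yr = 1.351 × 10^5 m³/d
ΔV = Q × t = 1.351 × 10^5 m³/d × 45 d = 6.078 × 10^6 m³
Δh = ΔV / (Sy × A) = 6.078 × 10^6 / (0.31 × 4.58 × 10^6) = 4.281 m

Δh ≈ 4.28 m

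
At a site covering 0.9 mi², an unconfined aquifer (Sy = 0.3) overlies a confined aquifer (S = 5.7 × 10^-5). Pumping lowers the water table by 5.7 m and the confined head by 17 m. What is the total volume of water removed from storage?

A = 0.9 mi² = 2.331 × 10^6 m²
Unconfined: ΔV_u = Sy × A × Δh_u = 0.3 × 2.331 × 10^6 × 5.7 = 3.986 × 10^6 m³
Confined: ΔV_c = S × A × Δh_c = 5.7 × 10^-5 × 2.331 × 10^6 × 17 = 2259 m³
Total ΔV = 3.986 × 10^6 + 2259 = 3.988 × 10^6 m³

ΔV ≈ 3.99 × 10^6 m³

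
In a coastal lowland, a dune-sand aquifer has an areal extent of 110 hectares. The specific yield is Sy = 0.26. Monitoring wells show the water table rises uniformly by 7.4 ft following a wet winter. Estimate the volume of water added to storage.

ΔV ≈ 6.45 × 10^5 m³

A = 110 hectares = 1.1 × 10^6 m²
Δh = 7.4 ft = 2.256 m
ΔV = Sy × A × Δh = 0.26 × 1.1 × 10^6 m² × 2.256 m = 6.451 × 10^5 m³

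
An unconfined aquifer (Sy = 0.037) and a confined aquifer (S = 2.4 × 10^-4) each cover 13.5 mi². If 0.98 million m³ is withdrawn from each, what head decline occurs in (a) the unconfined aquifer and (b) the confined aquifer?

Δh_u ≈ 0.758 m; Δh_c ≈ 117 m

A = 13.5 mi² = 3.496 × 10^7 m²
ΔV = 0.98 million m³ = 9.8 × 10^5 m³
Unconfined: Δh_u = ΔV/(Sy·A) = 9.8 × 10^5/(0.037 × 3.496 × 10^7) = 0.7575 m
Confined: Δh_c = ΔV/(S·A) = 9.8 × 10^5/(2.4 × 10^-4 × 3.496 × 10^7) = 116.8 m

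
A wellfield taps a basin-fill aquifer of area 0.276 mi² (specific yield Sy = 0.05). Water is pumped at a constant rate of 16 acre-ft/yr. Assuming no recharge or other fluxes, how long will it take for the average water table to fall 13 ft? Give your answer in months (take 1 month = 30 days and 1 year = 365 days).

A = 0.276 mi² = 7.148 × 10^5 m²
Δh = 13 ft = 3.962 m
ΔV = Sy × A × Δh = 0.05 × 7.148 × 10^5 × 3.962 = 1.416 × 10^5 m³
Q = 16 acre-ft/yr = 54.07 m³/d
t = ΔV / Q = 1.416 × 10^5 m³ / 54.07 m³/d = 2619 d
t = 2619 d ≈ 87.31 months

t ≈ 87.3 months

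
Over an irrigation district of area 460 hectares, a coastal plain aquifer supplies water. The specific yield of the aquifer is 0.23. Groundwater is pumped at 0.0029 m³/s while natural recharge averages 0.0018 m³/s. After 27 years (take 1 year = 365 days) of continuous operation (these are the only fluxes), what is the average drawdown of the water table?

Δh ≈ 0.885 m

A = 460 hectares = 4.6 × 10^6 m²
Net abstraction = 0.0029 − 0.0018 = 0.0011 m³/s
Q_net = 0.0011 m³/s = 95.04 m³/d
t = 27 years = 9855 d
ΔV = Q × t = 95.04 m³/d × 9855 d = 9.366 × 10^5 m³
Δh = ΔV / (Sy × A) = 9.366 × 10^5 / (0.23 × 4.6 × 10^6) = 0.8853 m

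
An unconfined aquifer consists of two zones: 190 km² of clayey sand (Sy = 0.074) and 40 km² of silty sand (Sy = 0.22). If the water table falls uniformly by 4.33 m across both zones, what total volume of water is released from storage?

ΔV ≈ 9.9 × 10^7 m³

A₁ = 190 km² = 1.9 × 10^8 m²; A₂ = 40 km² = 4 × 10^7 m²
ΔV₁ = 0.074 × 1.9 × 10^8 × 4.33 = 6.088 × 10^7 m³
ΔV₂ = 0.22 × 4 × 10^7 × 4.33 = 3.81 × 10^7 m³
ΔV = ΔV₁ + ΔV₂ = 9.898 × 10^7 m³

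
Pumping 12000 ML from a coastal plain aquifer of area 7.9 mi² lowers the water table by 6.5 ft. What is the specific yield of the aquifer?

A = 7.9 mi² = 2.046 × 10^7 m²
Δh = 6.5 ft = 1.981 m
ΔV = 12000 ML = 1.2 × 10^7 m³
Sy = ΔV / (A × Δh) = 1.2 × 10^7 m³ / (2.046 × 10^7 m² × 1.981 m) = 0.296

Sy ≈ 0.3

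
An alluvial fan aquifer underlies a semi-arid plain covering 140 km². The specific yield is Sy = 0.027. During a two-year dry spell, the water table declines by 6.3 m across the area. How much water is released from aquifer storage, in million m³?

ΔV ≈ 23.8 million m³

A = 140 km² = 1.4 × 10^8 m²
ΔV = Sy × A × Δh = 0.027 × 1.4 × 10^8 m² × 6.3 m = 2.381 × 10^7 m³
ΔV = 2.381 × 10^7 m³ = 23.81 million m³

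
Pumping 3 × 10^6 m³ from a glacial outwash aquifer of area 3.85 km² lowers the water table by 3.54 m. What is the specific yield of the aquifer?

Sy ≈ 0.22

A = 3.85 km² = 3.85 × 10^6 m²
Sy = ΔV / (A × Δh) = 3 × 10^6 m³ / (3.85 × 10^6 m² × 3.54 m) = 0.2201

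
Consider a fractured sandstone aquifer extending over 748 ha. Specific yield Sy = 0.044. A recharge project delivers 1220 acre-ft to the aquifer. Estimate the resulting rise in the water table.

Δh ≈ 4.57 m

A = 748 ha = 7.48 × 10^6 m²
ΔV = 1220 acre-ft = 1.505 × 10^6 m³
Δh = ΔV / (Sy × A) = 1.505 × 10^6 m³ / (0.044 × 7.48 × 10^6 m²) = 4.572 m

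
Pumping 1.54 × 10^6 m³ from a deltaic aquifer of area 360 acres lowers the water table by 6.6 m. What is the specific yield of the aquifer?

A = 360 acres = 1.457 × 10^6 m²
Sy = ΔV / (A × Δh) = 1.54 × 10^6 m³ / (1.457 × 10^6 m² × 6.6 m) = 0.1602

Sy ≈ 0.16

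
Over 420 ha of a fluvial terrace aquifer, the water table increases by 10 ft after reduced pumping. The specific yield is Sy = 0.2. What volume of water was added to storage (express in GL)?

A = 420 ha = 4.2 × 10^6 m²
Δh = 10 ft = 3.048 m
ΔV = Sy × A × Δh = 0.2 × 4.2 × 10^6 m² × 3.048 m = 2.56 × 10^6 m³
ΔV = 2.56 × 10^6 m³ = 2.56 GL

ΔV ≈ 2.56 GL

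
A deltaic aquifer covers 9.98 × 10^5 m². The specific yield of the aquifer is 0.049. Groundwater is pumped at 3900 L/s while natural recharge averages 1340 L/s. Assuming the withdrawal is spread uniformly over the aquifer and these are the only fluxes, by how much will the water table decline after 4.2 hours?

Net abstraction = 3900 − 1340 = 2560 L/s
Q_net = 2560 L/s = 2.212 × 10^5 m³/d
t = 4.2 hours = 0.175 d
ΔV = Q × t = 2.212 × 10^5 m³/d × 0.175 d = 38710 m³
Δh = ΔV / (Sy × A) = 38710 / (0.049 × 9.98 × 10^5) = 0.7915 m

Δh ≈ 0.792 m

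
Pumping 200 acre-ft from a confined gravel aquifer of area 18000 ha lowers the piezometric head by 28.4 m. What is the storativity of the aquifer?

S ≈ 4.8 × 10^-5

A = 18000 ha = 1.8 × 10^8 m²
ΔV = 200 acre-ft = 2.467 × 10^5 m³
S = ΔV / (A × Δh) = 2.467 × 10^5 m³ / (1.8 × 10^8 m² × 28.4 m) = 4.826 × 10^-5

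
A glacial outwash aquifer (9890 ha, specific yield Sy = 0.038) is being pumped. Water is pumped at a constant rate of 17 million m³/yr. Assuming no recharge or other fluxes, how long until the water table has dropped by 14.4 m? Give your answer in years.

t ≈ 3.18 years

A = 9890 ha = 9.89 × 10^7 m²
ΔV = Sy × A × Δh = 0.038 × 9.89 × 10^7 × 14.4 = 5.412 × 10^7 m³
Q = 17 million m³/yr = 46580 m³/d
t = ΔV / Q = 5.412 × 10^7 m³ / 46580 m³/d = 1162 d
t = 1162 d ≈ 3.183 years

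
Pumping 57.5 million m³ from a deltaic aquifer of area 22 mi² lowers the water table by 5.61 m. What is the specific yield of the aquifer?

A = 22 mi² = 5.698 × 10^7 m²
ΔV = 57.5 million m³ = 5.75 × 10^7 m³
Sy = ΔV / (A × Δh) = 5.75 × 10^7 m³ / (5.698 × 10^7 m² × 5.61 m) = 0.1799

Sy ≈ 0.18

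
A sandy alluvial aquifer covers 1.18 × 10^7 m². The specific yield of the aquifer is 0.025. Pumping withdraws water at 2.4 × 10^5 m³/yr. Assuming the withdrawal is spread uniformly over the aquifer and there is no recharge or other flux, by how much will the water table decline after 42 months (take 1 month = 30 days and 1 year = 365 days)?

Δh ≈ 2.81 m

Q = 2.4 × 10^5 m³/yr = 657.5 m³/d
t = 42 months = 1260 d
ΔV = Q × t = 657.5 m³/d × 1260 d = 8.285 × 10^5 m³
Δh = ΔV / (Sy × A) = 8.285 × 10^5 / (0.025 × 1.18 × 10^7) = 2.808 m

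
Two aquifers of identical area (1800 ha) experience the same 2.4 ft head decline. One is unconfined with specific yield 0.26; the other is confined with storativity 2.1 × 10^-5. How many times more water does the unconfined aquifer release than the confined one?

A = 1800 ha = 1.8 × 10^7 m²
Δh = 2.4 ft = 0.7315 m
Unconfined: ΔV_u = Sy × A × Δh = 0.26 × 1.8 × 10^7 × 0.7315 = 3.424 × 10^6 m³
Confined: ΔV_c = S × A × Δh = 2.1 × 10^-5 × 1.8 × 10^7 × 0.7315 = 276.5 m³
Ratio = ΔV_u / ΔV_c = Sy / S = 0.26 / 2.1 × 10^-5 = 12380

ΔV_u / ΔV_c ≈ 12400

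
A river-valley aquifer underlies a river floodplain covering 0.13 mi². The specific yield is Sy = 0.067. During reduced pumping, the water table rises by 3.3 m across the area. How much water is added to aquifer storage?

ΔV ≈ 74400 m³

A = 0.13 mi² = 3.367 × 10^5 m²
ΔV = Sy × A × Δh = 0.067 × 3.367 × 10^5 m² × 3.3 m = 74440 m³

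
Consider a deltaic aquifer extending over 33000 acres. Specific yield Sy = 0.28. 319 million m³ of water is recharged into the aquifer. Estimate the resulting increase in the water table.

A = 33000 acres = 1.335 × 10^8 m²
ΔV = 319 million m³ = 3.19 × 10^8 m³
Δh = ΔV / (Sy × A) = 3.19 × 10^8 m³ / (0.28 × 1.335 × 10^8 m²) = 8.531 m

Δh ≈ 8.53 m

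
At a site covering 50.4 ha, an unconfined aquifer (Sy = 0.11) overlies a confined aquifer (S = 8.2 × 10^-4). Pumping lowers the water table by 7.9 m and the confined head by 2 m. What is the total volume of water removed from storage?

A = 50.4 ha = 5.04 × 10^5 m²
Unconfined: ΔV_u = Sy × A × Δh_u = 0.11 × 5.04 × 10^5 × 7.9 = 4.38 × 10^5 m³
Confined: ΔV_c = S × A × Δh_c = 8.2 × 10^-4 × 5.04 × 10^5 × 2 = 826.6 m³
Total ΔV = 4.38 × 10^5 + 826.6 = 4.388 × 10^5 m³

ΔV ≈ 4.39 × 10^5 m³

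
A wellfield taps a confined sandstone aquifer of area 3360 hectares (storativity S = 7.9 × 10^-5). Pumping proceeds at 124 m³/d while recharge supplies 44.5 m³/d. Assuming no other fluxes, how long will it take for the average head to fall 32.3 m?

A = 3360 hectares = 3.36 × 10^7 m²
ΔV = S × A × Δh = 7.9 × 10^-5 × 3.36 × 10^7 × 32.3 = 85740 m³
Net withdrawal = 124 − 44.5 = 79.5 m³/d
t = ΔV / Q = 85740 m³ / 79.5 m³/d = 1078 d

t ≈ 1080 days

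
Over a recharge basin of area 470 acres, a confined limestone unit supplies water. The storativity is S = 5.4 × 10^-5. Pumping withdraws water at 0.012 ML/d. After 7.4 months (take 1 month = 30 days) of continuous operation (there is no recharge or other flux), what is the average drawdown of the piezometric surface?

A = 470 acres = 1.902 × 10^6 m²
Q = 0.012 ML/d = 12 m³/d
t = 7.4 months = 222 d
ΔV = Q × t = 12 m³/d × 222 d = 2664 m³
Δh = ΔV / (S × A) = 2664 / (5.4 × 10^-5 × 1.902 × 10^6) = 25.94 m

Δh ≈ 25.9 m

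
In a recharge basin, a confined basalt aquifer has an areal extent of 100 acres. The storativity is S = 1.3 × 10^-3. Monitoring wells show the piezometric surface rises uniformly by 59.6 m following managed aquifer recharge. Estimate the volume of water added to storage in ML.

A = 100 acres = 4.047 × 10^5 m²
ΔV = S × A × Δh = 0.0013 × 4.047 × 10^5 m² × 59.6 m = 31360 m³
ΔV = 31360 m³ = 31.36 ML

ΔV ≈ 31.4 ML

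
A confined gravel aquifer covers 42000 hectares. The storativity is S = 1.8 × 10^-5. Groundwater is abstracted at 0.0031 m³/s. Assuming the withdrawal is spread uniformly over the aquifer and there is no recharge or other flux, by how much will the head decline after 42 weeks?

A = 42000 hectares = 4.2 × 10^8 m²
Q = 0.0031 m³/s = 267.8 m³/d
t = 42 weeks = 294 d
ΔV = Q × t = 267.8 m³/d × 294 d = 78740 m³
Δh = ΔV / (S × A) = 78740 / (1.8 × 10^-5 × 4.2 × 10^8) = 10.42 m

Δh ≈ 10.4 m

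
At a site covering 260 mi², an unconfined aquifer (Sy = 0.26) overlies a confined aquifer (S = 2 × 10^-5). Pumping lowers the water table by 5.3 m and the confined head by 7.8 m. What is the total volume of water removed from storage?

ΔV ≈ 9.28 × 10^8 m³

A = 260 mi² = 6.734 × 10^8 m²
Unconfined: ΔV_u = Sy × A × Δh_u = 0.26 × 6.734 × 10^8 × 5.3 = 9.279 × 10^8 m³
Confined: ΔV_c = S × A × Δh_c = 2 × 10^-5 × 6.734 × 10^8 × 7.8 = 1.05 × 10^5 m³
Total ΔV = 9.279 × 10^8 + 1.05 × 10^5 = 9.28 × 10^8 m³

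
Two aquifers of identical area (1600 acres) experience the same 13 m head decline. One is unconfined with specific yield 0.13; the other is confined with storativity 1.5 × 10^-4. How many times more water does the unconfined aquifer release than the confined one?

ΔV_u / ΔV_c ≈ 867

A = 1600 acres = 6.475 × 10^6 m²
Unconfined: ΔV_u = Sy × A × Δh = 0.13 × 6.475 × 10^6 × 13 = 1.094 × 10^7 m³
Confined: ΔV_c = S × A × Δh = 1.5 × 10^-4 × 6.475 × 10^6 × 13 = 12630 m³
Ratio = ΔV_u / ΔV_c = Sy / S = 0.13 / 1.5 × 10^-4 = 866.7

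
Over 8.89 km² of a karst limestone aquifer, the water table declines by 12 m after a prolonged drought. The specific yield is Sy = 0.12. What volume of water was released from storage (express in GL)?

A = 8.89 km² = 8.89 × 10^6 m²
ΔV = Sy × A × Δh = 0.12 × 8.89 × 10^6 m² × 12 m = 1.28 × 10^7 m³
ΔV = 1.28 × 10^7 m³ = 12.8 GL

ΔV ≈ 12.8 GL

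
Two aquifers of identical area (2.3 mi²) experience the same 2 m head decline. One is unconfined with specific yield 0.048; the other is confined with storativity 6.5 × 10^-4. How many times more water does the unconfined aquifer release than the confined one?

ΔV_u / ΔV_c ≈ 73.8

A = 2.3 mi² = 5.957 × 10^6 m²
Unconfined: ΔV_u = Sy × A × Δh = 0.048 × 5.957 × 10^6 × 2 = 5.719 × 10^5 m³
Confined: ΔV_c = S × A × Δh = 6.5 × 10^-4 × 5.957 × 10^6 × 2 = 7744 m³
Ratio = ΔV_u / ΔV_c = Sy / S = 0.048 / 6.5 × 10^-4 = 73.85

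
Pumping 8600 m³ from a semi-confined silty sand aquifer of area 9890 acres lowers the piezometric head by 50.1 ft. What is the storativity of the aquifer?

S ≈ 1.4 × 10^-5

A = 9890 acres = 4.002 × 10^7 m²
Δh = 50.1 ft = 15.27 m
S = ΔV / (A × Δh) = 8600 m³ / (4.002 × 10^7 m² × 15.27 m) = 1.407 × 10^-5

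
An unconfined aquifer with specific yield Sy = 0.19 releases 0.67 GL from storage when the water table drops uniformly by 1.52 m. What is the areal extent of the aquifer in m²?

A ≈ 2.32 × 10^6 m²

ΔV = 0.67 GL = 6.7 × 10^5 m³
A = ΔV / (Sy × Δh) = 6.7 × 10^5 / (0.19 × 1.52) = 2.32 × 10^6 m²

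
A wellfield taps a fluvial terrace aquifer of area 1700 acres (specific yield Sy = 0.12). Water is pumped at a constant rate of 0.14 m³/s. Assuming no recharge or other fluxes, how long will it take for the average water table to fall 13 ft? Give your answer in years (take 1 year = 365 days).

A = 1700 acres = 6.88 × 10^6 m²
Δh = 13 ft = 3.962 m
ΔV = Sy × A × Δh = 0.12 × 6.88 × 10^6 × 3.962 = 3.271 × 10^6 m³
Q = 0.14 m³/s = 12100 m³/d
t = ΔV / Q = 3.271 × 10^6 m³ / 12100 m³/d = 270.4 d
t = 270.4 d ≈ 0.7409 years

t ≈ 0.741 years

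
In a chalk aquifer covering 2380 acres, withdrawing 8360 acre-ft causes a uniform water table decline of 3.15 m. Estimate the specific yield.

Sy ≈ 0.34

A = 2380 acres = 9.632 × 10^6 m²
ΔV = 8360 acre-ft = 1.031 × 10^7 m³
Sy = ΔV / (A × Δh) = 1.031 × 10^7 m³ / (9.632 × 10^6 m² × 3.15 m) = 0.3399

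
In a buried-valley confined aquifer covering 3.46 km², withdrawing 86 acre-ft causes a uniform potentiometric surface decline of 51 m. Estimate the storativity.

A = 3.46 km² = 3.46 × 10^6 m²
ΔV = 86 acre-ft = 1.061 × 10^5 m³
S = ΔV / (A × Δh) = 1.061 × 10^5 m³ / (3.46 × 10^6 m² × 51 m) = 6.012 × 10^-4

S ≈ 6 × 10^-4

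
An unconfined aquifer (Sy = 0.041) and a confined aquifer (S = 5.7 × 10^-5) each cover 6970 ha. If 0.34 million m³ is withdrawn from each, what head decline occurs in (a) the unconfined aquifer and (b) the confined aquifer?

A = 6970 ha = 6.97 × 10^7 m²
ΔV = 0.34 million m³ = 3.4 × 10^5 m³
Unconfined: Δh_u = ΔV/(Sy·A) = 3.4 × 10^5/(0.041 × 6.97 × 10^7) = 0.119 m
Confined: Δh_c = ΔV/(S·A) = 3.4 × 10^5/(5.7 × 10^-5 × 6.97 × 10^7) = 85.58 m

Δh_u ≈ 0.119 m; Δh_c ≈ 85.6 m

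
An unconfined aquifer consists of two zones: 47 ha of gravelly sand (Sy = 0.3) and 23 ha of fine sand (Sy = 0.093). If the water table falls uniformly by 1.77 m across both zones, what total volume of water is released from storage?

A₁ = 47 ha = 4.7 × 10^5 m²; A₂ = 23 ha = 2.3 × 10^5 m²
ΔV₁ = 0.3 × 4.7 × 10^5 × 1.77 = 2.496 × 10^5 m³
ΔV₂ = 0.093 × 2.3 × 10^5 × 1.77 = 37860 m³
ΔV = ΔV₁ + ΔV₂ = 2.874 × 10^5 m³

ΔV ≈ 2.87 × 10^5 m³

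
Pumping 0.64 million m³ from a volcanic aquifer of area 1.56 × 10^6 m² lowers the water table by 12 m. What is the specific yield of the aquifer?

Sy ≈ 0.034

ΔV = 0.64 million m³ = 6.4 × 10^5 m³
Sy = ΔV / (A × Δh) = 6.4 × 10^5 m³ / (1.56 × 10^6 m² × 12 m) = 0.03419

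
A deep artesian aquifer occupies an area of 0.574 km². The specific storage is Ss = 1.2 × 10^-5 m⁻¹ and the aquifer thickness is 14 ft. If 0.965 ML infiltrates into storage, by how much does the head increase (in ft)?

b = 14 ft = 4.267 m
S = Ss × b = 1.2 × 10^-5 m⁻¹ × 4.267 m = 5.121 × 10^-5
A = 0.574 km² = 5.74 × 10^5 m²
ΔV = 0.965 ML = 965 m³
Δh = ΔV / (S × A) = 965 m³ / (5.121 × 10^-5 × 5.74 × 10^5 m²) = 32.83 m
Δh = 32.83 m = 107.7 ft

Δh ≈ 108 ft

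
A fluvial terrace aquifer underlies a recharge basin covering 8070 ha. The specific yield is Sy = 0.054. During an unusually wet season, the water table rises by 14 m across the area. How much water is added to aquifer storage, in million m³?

ΔV ≈ 61 million m³

A = 8070 ha = 8.07 × 10^7 m²
ΔV = Sy × A × Δh = 0.054 × 8.07 × 10^7 m² × 14 m = 6.101 × 10^7 m³
ΔV = 6.101 × 10^7 m³ = 61.01 million m³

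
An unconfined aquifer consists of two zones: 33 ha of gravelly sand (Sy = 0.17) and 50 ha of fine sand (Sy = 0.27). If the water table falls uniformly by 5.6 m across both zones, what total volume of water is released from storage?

ΔV ≈ 1.07 × 10^6 m³

A₁ = 33 ha = 3.3 × 10^5 m²; A₂ = 50 ha = 5 × 10^5 m²
ΔV₁ = 0.17 × 3.3 × 10^5 × 5.6 = 3.142 × 10^5 m³
ΔV₂ = 0.27 × 5 × 10^5 × 5.6 = 7.56 × 10^5 m³
ΔV = ΔV₁ + ΔV₂ = 1.07 × 10^6 m³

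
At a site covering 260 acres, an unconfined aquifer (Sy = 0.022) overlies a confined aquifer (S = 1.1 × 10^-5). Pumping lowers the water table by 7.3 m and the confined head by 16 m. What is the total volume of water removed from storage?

ΔV ≈ 1.69 × 10^5 m³

A = 260 acres = 1.052 × 10^6 m²
Unconfined: ΔV_u = Sy × A × Δh_u = 0.022 × 1.052 × 10^6 × 7.3 = 1.69 × 10^5 m³
Confined: ΔV_c = S × A × Δh_c = 1.1 × 10^-5 × 1.052 × 10^6 × 16 = 185.2 m³
Total ΔV = 1.69 × 10^5 + 185.2 = 1.692 × 10^5 m³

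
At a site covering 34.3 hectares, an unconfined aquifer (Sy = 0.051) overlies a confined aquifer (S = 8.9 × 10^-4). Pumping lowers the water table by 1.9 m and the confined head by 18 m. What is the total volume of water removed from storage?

ΔV ≈ 38700 m³

A = 34.3 hectares = 3.43 × 10^5 m²
Unconfined: ΔV_u = Sy × A × Δh_u = 0.051 × 3.43 × 10^5 × 1.9 = 33240 m³
Confined: ΔV_c = S × A × Δh_c = 8.9 × 10^-4 × 3.43 × 10^5 × 18 = 5495 m³
Total ΔV = 33240 + 5495 = 38730 m³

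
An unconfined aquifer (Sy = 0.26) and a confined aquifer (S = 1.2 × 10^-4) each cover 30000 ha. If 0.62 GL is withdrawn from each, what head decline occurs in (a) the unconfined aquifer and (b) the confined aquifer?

Δh_u ≈ 0.00795 m; Δh_c ≈ 17.2 m

A = 30000 ha = 3 × 10^8 m²
ΔV = 0.62 GL = 6.2 × 10^5 m³
Unconfined: Δh_u = ΔV/(Sy·A) = 6.2 × 10^5/(0.26 × 3 × 10^8) = 0.007949 m
Confined: Δh_c = ΔV/(S·A) = 6.2 × 10^5/(1.2 × 10^-4 × 3 × 10^8) = 17.22 m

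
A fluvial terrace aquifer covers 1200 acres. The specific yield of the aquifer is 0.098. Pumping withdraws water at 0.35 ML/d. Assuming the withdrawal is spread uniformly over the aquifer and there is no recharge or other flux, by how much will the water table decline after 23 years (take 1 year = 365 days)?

A = 1200 acres = 4.856 × 10^6 m²
Q = 0.35 ML/d = 350 m³/d
t = 23 years = 8395 d
ΔV = Q × t = 350 m³/d × 8395 d = 2.938 × 10^6 m³
Δh = ΔV / (Sy × A) = 2.938 × 10^6 / (0.098 × 4.856 × 10^6) = 6.174 m

Δh ≈ 6.17 m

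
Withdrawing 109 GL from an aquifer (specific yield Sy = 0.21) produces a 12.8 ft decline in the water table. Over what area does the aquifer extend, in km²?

A ≈ 133 km²

Δh = 12.8 ft = 3.901 m
ΔV = 109 GL = 1.09 × 10^8 m³
A = ΔV / (Sy × Δh) = 1.09 × 10^8 / (0.21 × 3.901) = 1.33 × 10^8 m²
A = 1.33 × 10^8 m² = 133 km²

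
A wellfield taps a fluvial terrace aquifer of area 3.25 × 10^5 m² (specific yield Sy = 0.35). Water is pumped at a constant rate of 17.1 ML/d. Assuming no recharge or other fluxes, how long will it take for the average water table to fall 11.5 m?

t ≈ 76.5 days

ΔV = Sy × A × Δh = 0.35 × 3.25 × 10^5 × 11.5 = 1.308 × 10^6 m³
Q = 17.1 ML/d = 17100 m³/d
t = ΔV / Q = 1.308 × 10^6 m³ / 17100 m³/d = 76.5 d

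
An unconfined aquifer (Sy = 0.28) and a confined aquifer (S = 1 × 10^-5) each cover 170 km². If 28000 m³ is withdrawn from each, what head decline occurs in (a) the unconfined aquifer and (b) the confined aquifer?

Δh_u ≈ 5.88 × 10^-4 m; Δh_c ≈ 16.5 m

A = 170 km² = 1.7 × 10^8 m²
Unconfined: Δh_u = ΔV/(Sy·A) = 28000/(0.28 × 1.7 × 10^8) = 5.882 × 10^-4 m
Confined: Δh_c = ΔV/(S·A) = 28000/(1 × 10^-5 × 1.7 × 10^8) = 16.47 m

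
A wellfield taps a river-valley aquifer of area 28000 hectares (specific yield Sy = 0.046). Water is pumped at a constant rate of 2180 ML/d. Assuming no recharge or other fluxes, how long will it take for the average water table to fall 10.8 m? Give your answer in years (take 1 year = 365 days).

t ≈ 0.175 years

A = 28000 hectares = 2.8 × 10^8 m²
ΔV = Sy × A × Δh = 0.046 × 2.8 × 10^8 × 10.8 = 1.391 × 10^8 m³
Q = 2180 ML/d = 2.18 × 10^6 m³/d
t = ΔV / Q = 1.391 × 10^8 m³ / 2.18 × 10^6 m³/d = 63.81 d
t = 63.81 d ≈ 0.1748 years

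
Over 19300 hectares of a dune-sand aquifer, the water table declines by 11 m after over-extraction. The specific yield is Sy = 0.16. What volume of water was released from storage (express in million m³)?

A = 19300 hectares = 1.93 × 10^8 m²
ΔV = Sy × A × Δh = 0.16 × 1.93 × 10^8 m² × 11 m = 3.397 × 10^8 m³
ΔV = 3.397 × 10^8 m³ = 339.7 million m³

ΔV ≈ 340 million m³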